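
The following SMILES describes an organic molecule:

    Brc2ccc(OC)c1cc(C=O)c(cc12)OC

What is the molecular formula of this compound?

C13H11BrO3

Walk through each heavy atom and fill implicit hydrogens from standard valence (C 4, N 3, O 2, S 2, halogen 1); for lowercase aromatic atoms, an aromatic c carries 1 H when it has two neighbours and 0 H with three, and aromatic n carries 0 H:
  atom 1: Br (halogen, monovalent) → 0 H
  atom 2: aromatic c, 3 neighbours → 0 H
  atom 3: aromatic c, 2 neighbours → 1 H
  atom 4: aromatic c, 2 neighbours → 1 H
  atom 5: aromatic c, 3 neighbours → 0 H
  atom 6: O, bond orders sum to 2 (valence 2) → 0 H
  atom 7: C, bond orders sum to 1 (valence 4) → 3 H
  atom 8: aromatic c, 3 neighbours → 0 H
  atom 9: aromatic c, 2 neighbours → 1 H
  atom 10: aromatic c, 3 neighbours → 0 H
  atom 11: C, bond orders sum to 3 (valence 4) → 1 H
  atom 12: O, bond orders sum to 2 (valence 2) → 0 H
  atom 13: aromatic c, 3 neighbours → 0 H
  atom 14: aromatic c, 2 neighbours → 1 H
  atom 15: aromatic c, 3 neighbours → 0 H
  atom 16: O, bond orders sum to 2 (valence 2) → 0 H
  atom 17: C, bond orders sum to 1 (valence 4) → 3 H
Totals → C:13, H:11, Br:1, O:3.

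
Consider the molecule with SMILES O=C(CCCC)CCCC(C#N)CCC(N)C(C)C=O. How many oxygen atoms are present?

Scan the SMILES for O atoms (remember two-letter symbols like Cl and Br are single atoms).
Oxygen count: 2.

2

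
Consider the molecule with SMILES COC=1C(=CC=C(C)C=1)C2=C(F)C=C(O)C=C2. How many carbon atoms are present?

14

Count every carbon token in the SMILES (each C, including those in ring-closure positions and inside branches).
Carbon count: 14.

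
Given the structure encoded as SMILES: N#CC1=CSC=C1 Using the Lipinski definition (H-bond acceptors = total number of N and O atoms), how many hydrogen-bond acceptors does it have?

1

N atoms: 1; O atoms: 0.
Lipinski HBA = 1 + 0 = 1.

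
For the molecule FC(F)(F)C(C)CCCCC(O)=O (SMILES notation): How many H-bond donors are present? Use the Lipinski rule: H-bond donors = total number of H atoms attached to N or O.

Donors: find every N or O and count the H atoms it carries.
  atom 12 (O): bond orders sum to 1 → 1 H
  atom 13 (O): bond orders sum to 2 → 0 H
Lipinski HBD = 1.

1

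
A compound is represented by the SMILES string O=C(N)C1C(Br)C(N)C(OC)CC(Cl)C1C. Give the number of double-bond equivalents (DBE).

2

Molecular formula: C10H18BrClN2O2.
DoU = (2C + 2 + N − H − X) / 2, where X is the halogen count and O/S are ignored.
    = (2·10 + 2 + 2 − 18 − 2) / 2 = 4 / 2 = 2.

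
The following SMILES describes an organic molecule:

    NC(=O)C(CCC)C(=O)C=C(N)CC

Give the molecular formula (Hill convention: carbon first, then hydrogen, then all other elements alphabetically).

C10H18N2O2

Walk through each heavy atom and fill implicit hydrogens from standard valence (C 4, N 3, O 2, S 2, halogen 1):
  atom 1: N, bond orders sum to 1 (valence 3) → 2 H
  atom 2: C, bond orders sum to 4 (valence 4) → 0 H
  atom 3: O, bond orders sum to 2 (valence 2) → 0 H
  atom 4: C, bond orders sum to 3 (valence 4) → 1 H
  atom 5: C, bond orders sum to 2 (valence 4) → 2 H
  atom 6: C, bond orders sum to 2 (valence 4) → 2 H
  atom 7: C, bond orders sum to 1 (valence 4) → 3 H
  atom 8: C, bond orders sum to 4 (valence 4) → 0 H
  atom 9: O, bond orders sum to 2 (valence 2) → 0 H
  atom 10: C, bond orders sum to 3 (valence 4) → 1 H
  atom 11: C, bond orders sum to 4 (valence 4) → 0 H
  atom 12: N, bond orders sum to 1 (valence 3) → 2 H
  atom 13: C, bond orders sum to 2 (valence 4) → 2 H
  atom 14: C, bond orders sum to 1 (valence 4) → 3 H
Totals → C:10, H:18, N:2, O:2.
In Hill order: C10H18N2O2.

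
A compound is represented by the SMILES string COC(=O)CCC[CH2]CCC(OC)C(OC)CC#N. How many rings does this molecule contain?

0

In SMILES, each pair of matching ring-closure digits denotes one ring-closing bond; the number of such bonds equals the number of independent rings.
Ring-closure bonds here: 0.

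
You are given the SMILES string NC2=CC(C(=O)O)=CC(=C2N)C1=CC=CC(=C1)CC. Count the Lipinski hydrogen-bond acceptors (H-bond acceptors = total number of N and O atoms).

N atoms: 2; O atoms: 2.
Lipinski HBA = 2 + 2 = 4.

4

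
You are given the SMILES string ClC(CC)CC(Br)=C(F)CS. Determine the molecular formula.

Walk through each heavy atom and fill implicit hydrogens from standard valence (C 4, N 3, O 2, S 2, halogen 1):
  atom 1: Cl (halogen, monovalent) → 0 H
  atom 2: C, bond orders sum to 3 (valence 4) → 1 H
  atom 3: C, bond orders sum to 2 (valence 4) → 2 H
  atom 4: C, bond orders sum to 1 (valence 4) → 3 H
  atom 5: C, bond orders sum to 2 (valence 4) → 2 H
  atom 6: C, bond orders sum to 4 (valence 4) → 0 H
  atom 7: Br (halogen, monovalent) → 0 H
  atom 8: C, bond orders sum to 4 (valence 4) → 0 H
  atom 9: F (halogen, monovalent) → 0 H
  atom 10: C, bond orders sum to 2 (valence 4) → 2 H
  atom 11: S, bond orders sum to 1 (valence 2) → 1 H
Totals → C:7, H:11, Br:1, Cl:1, F:1, S:1.
In Hill order: C7H11BrClFS.

C7H11BrClFS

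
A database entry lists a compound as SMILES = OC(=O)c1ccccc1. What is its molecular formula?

Walk through each heavy atom and fill implicit hydrogens from standard valence (C 4, N 3, O 2, S 2, halogen 1); for lowercase aromatic atoms, an aromatic c carries 1 H when it has two neighbours and 0 H with three, and aromatic n carries 0 H:
  atom 1: O, bond orders sum to 1 (valence 2) → 1 H
  atom 2: C, bond orders sum to 4 (valence 4) → 0 H
  atom 3: O, bond orders sum to 2 (valence 2) → 0 H
  atom 4: aromatic c, 3 neighbours → 0 H
  atom 5: aromatic c, 2 neighbours → 1 H
  atom 6: aromatic c, 2 neighbours → 1 H
  atom 7: aromatic c, 2 neighbours → 1 H
  atom 8: aromatic c, 2 neighbours → 1 H
  atom 9: aromatic c, 2 neighbours → 1 H
Totals → C:7, H:6, O:2.
In Hill order: C7H6O2.

C7H6O2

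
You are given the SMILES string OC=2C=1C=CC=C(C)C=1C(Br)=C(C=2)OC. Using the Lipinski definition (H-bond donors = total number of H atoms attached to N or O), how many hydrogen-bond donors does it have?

1

Donors: find every N or O and count the H atoms it carries.
  atom 1 (O): bond orders sum to 1 → 1 H
  atom 14 (O): bond orders sum to 2 → 0 H
Lipinski HBD = 1.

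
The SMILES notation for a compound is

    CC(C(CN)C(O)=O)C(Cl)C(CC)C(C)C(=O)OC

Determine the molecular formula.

C13H24ClNO4

Walk through each heavy atom and fill implicit hydrogens from standard valence (C 4, N 3, O 2, S 2, halogen 1):
  atom 1: C, bond orders sum to 1 (valence 4) → 3 H
  atom 2: C, bond orders sum to 3 (valence 4) → 1 H
  atom 3: C, bond orders sum to 3 (valence 4) → 1 H
  atom 4: C, bond orders sum to 2 (valence 4) → 2 H
  atom 5: N, bond orders sum to 1 (valence 3) → 2 H
  atom 6: C, bond orders sum to 4 (valence 4) → 0 H
  atom 7: O, bond orders sum to 1 (valence 2) → 1 H
  atom 8: O, bond orders sum to 2 (valence 2) → 0 H
  atom 9: C, bond orders sum to 3 (valence 4) → 1 H
  atom 10: Cl (halogen, monovalent) → 0 H
  atom 11: C, bond orders sum to 3 (valence 4) → 1 H
  atom 12: C, bond orders sum to 2 (valence 4) → 2 H
  atom 13: C, bond orders sum to 1 (valence 4) → 3 H
  atom 14: C, bond orders sum to 3 (valence 4) → 1 H
  atom 15: C, bond orders sum to 1 (valence 4) → 3 H
  atom 16: C, bond orders sum to 4 (valence 4) → 0 H
  atom 17: O, bond orders sum to 2 (valence 2) → 0 H
  atom 18: O, bond orders sum to 2 (valence 2) → 0 H
  atom 19: C, bond orders sum to 1 (valence 4) → 3 H
Totals → C:13, H:24, Cl:1, N:1, O:4.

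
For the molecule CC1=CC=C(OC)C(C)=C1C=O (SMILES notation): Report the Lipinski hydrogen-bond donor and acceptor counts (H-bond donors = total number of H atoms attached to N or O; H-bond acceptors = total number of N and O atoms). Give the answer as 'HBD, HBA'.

0, 2

Donors: find every N or O and count the H atoms it carries.
  atom 6 (O): bond orders sum to 2 → 0 H
  atom 12 (O): bond orders sum to 2 → 0 H
Lipinski HBD = 0.
Acceptors: N atoms = 0, O atoms = 2 → HBA = 2.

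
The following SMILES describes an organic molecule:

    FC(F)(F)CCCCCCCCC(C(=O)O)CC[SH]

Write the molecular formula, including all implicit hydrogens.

C13H23F3O2S

Walk through each heavy atom and fill implicit hydrogens from standard valence (C 4, N 3, O 2, S 2, halogen 1):
  atom 1: F (halogen, monovalent) → 0 H
  atom 2: C, bond orders sum to 4 (valence 4) → 0 H
  atom 3: F (halogen, monovalent) → 0 H
  atom 4: F (halogen, monovalent) → 0 H
  atom 5: C, bond orders sum to 2 (valence 4) → 2 H
  atom 6: C, bond orders sum to 2 (valence 4) → 2 H
  atom 7: C, bond orders sum to 2 (valence 4) → 2 H
  atom 8: C, bond orders sum to 2 (valence 4) → 2 H
  atom 9: C, bond orders sum to 2 (valence 4) → 2 H
  atom 10: C, bond orders sum to 2 (valence 4) → 2 H
  atom 11: C, bond orders sum to 2 (valence 4) → 2 H
  atom 12: C, bond orders sum to 2 (valence 4) → 2 H
  atom 13: C, bond orders sum to 3 (valence 4) → 1 H
  atom 14: C, bond orders sum to 4 (valence 4) → 0 H
  atom 15: O, bond orders sum to 2 (valence 2) → 0 H
  atom 16: O, bond orders sum to 1 (valence 2) → 1 H
  atom 17: C, bond orders sum to 2 (valence 4) → 2 H
  atom 18: C, bond orders sum to 2 (valence 4) → 2 H
  atom 19: S with explicit H count 1
Totals → C:13, H:23, F:3, O:2, S:1.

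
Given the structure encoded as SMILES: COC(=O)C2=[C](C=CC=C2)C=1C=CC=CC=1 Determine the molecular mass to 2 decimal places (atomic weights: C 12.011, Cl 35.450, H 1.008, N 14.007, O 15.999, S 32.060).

First, the molecular formula is C14H12O2 (counting implicit H from valence).
  C: 14 × 12.011 = 168.154
  H: 12 × 1.008 = 12.096
  O: 2 × 15.999 = 31.998
Sum: 14×12.011 + 12×1.008 + 2×15.999 = 212.248 → 212.25 g/mol.

212.25 g/mol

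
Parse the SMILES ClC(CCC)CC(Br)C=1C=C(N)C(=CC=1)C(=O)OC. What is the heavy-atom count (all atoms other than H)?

19

Every atom symbol written in the SMILES (organic subset) is one heavy atom; implicit H are not written.
Heavy atoms by element → Br:1, C:14, Cl:1, N:1, O:2.
Total: 19.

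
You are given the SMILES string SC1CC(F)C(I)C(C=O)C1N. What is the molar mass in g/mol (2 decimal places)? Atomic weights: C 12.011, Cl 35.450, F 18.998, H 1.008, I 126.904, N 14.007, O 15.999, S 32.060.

303.13 g/mol

First, the molecular formula is C7H11FINOS (counting implicit H from valence).
  C: 7 × 12.011 = 84.077
  F: 1 × 18.998 = 18.998
  H: 11 × 1.008 = 11.088
  I: 1 × 126.904 = 126.904
  N: 1 × 14.007 = 14.007
  O: 1 × 15.999 = 15.999
  S: 1 × 32.060 = 32.060
Sum: 7×12.011 + 1×18.998 + 11×1.008 + 1×126.904 + 1×14.007 + 1×15.999 + 1×32.060 = 303.133 → 303.13 g/mol.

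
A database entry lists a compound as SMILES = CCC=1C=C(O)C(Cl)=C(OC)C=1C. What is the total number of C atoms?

10

Count every carbon token in the SMILES (each C, including those in ring-closure positions and inside branches).
Carbon count: 10.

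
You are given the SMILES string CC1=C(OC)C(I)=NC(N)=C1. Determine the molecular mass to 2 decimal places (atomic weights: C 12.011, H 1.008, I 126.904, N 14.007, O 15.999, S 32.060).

First, the molecular formula is C7H9IN2O (counting implicit H from valence).
  C: 7 × 12.011 = 84.077
  H: 9 × 1.008 = 9.072
  I: 1 × 126.904 = 126.904
  N: 2 × 14.007 = 28.014
  O: 1 × 15.999 = 15.999
Sum: 7×12.011 + 9×1.008 + 1×126.904 + 2×14.007 + 1×15.999 = 264.066 → 264.07 g/mol.

264.07 g/mol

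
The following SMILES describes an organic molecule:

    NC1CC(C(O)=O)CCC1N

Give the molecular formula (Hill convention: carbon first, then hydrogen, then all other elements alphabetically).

C7H14N2O2

Walk through each heavy atom and fill implicit hydrogens from standard valence (C 4, N 3, O 2, S 2, halogen 1):
  atom 1: N, bond orders sum to 1 (valence 3) → 2 H
  atom 2: C, bond orders sum to 3 (valence 4) → 1 H
  atom 3: C, bond orders sum to 2 (valence 4) → 2 H
  atom 4: C, bond orders sum to 3 (valence 4) → 1 H
  atom 5: C, bond orders sum to 4 (valence 4) → 0 H
  atom 6: O, bond orders sum to 1 (valence 2) → 1 H
  atom 7: O, bond orders sum to 2 (valence 2) → 0 H
  atom 8: C, bond orders sum to 2 (valence 4) → 2 H
  atom 9: C, bond orders sum to 2 (valence 4) → 2 H
  atom 10: C, bond orders sum to 3 (valence 4) → 1 H
  atom 11: N, bond orders sum to 1 (valence 3) → 2 H
Totals → C:7, H:14, N:2, O:2.
In Hill order: C7H14N2O2.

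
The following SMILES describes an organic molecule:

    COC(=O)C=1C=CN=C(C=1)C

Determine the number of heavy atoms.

Every atom symbol written in the SMILES (organic subset) is one heavy atom; implicit H are not written.
Heavy atoms by element → C:8, N:1, O:2.
Total: 11.

11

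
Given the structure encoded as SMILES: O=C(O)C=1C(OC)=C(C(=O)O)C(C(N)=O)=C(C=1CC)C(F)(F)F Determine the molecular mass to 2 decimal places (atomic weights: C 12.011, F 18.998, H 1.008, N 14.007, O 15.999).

335.23 g/mol

First, the molecular formula is C13H12F3NO6 (counting implicit H from valence).
  C: 13 × 12.011 = 156.143
  F: 3 × 18.998 = 56.994
  H: 12 × 1.008 = 12.096
  N: 1 × 14.007 = 14.007
  O: 6 × 15.999 = 95.994
Sum: 13×12.011 + 3×18.998 + 12×1.008 + 1×14.007 + 6×15.999 = 335.234 → 335.23 g/mol.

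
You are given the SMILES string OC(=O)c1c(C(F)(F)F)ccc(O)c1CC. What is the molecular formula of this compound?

Walk through each heavy atom and fill implicit hydrogens from standard valence (C 4, N 3, O 2, S 2, halogen 1); for lowercase aromatic atoms, an aromatic c carries 1 H when it has two neighbours and 0 H with three, and aromatic n carries 0 H:
  atom 1: O, bond orders sum to 1 (valence 2) → 1 H
  atom 2: C, bond orders sum to 4 (valence 4) → 0 H
  atom 3: O, bond orders sum to 2 (valence 2) → 0 H
  atom 4: aromatic c, 3 neighbours → 0 H
  atom 5: aromatic c, 3 neighbours → 0 H
  atom 6: C, bond orders sum to 4 (valence 4) → 0 H
  atom 7: F (halogen, monovalent) → 0 H
  atom 8: F (halogen, monovalent) → 0 H
  atom 9: F (halogen, monovalent) → 0 H
  atom 10: aromatic c, 2 neighbours → 1 H
  atom 11: aromatic c, 2 neighbours → 1 H
  atom 12: aromatic c, 3 neighbours → 0 H
  atom 13: O, bond orders sum to 1 (valence 2) → 1 H
  atom 14: aromatic c, 3 neighbours → 0 H
  atom 15: C, bond orders sum to 2 (valence 4) → 2 H
  atom 16: C, bond orders sum to 1 (valence 4) → 3 H
Totals → C:10, H:9, F:3, O:3.

C10H9F3O3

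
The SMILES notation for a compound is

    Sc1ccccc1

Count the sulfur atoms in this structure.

Scan the SMILES for S atoms (remember two-letter symbols like Cl and Br are single atoms).
Sulfur count: 1.

1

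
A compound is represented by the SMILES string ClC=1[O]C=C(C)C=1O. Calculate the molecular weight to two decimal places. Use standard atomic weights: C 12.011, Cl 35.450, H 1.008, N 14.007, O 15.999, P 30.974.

132.54 g/mol

First, the molecular formula is C5H5ClO2 (counting implicit H from valence).
  C: 5 × 12.011 = 60.055
  Cl: 1 × 35.450 = 35.450
  H: 5 × 1.008 = 5.040
  O: 2 × 15.999 = 31.998
Sum: 5×12.011 + 1×35.450 + 5×1.008 + 2×15.999 = 132.543 → 132.54 g/mol.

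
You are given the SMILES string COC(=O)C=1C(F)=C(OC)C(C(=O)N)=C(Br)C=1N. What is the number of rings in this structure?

In SMILES, each pair of matching ring-closure digits denotes one ring-closing bond; the number of such bonds equals the number of independent rings.
Ring-closure bonds here: 1.

1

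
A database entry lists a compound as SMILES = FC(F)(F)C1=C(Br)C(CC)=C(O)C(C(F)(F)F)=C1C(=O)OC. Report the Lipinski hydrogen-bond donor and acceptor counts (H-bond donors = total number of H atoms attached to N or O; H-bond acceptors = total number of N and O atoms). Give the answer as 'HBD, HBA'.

Donors: find every N or O and count the H atoms it carries.
  atom 12 (O): bond orders sum to 1 → 1 H
  atom 20 (O): bond orders sum to 2 → 0 H
  atom 21 (O): bond orders sum to 2 → 0 H
Lipinski HBD = 1.
Acceptors: N atoms = 0, O atoms = 3 → HBA = 3.

1, 3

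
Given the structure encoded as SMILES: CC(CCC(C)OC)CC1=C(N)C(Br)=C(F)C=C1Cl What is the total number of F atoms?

Scan the SMILES for F atoms (remember two-letter symbols like Cl and Br are single atoms).
Fluorine count: 1.

1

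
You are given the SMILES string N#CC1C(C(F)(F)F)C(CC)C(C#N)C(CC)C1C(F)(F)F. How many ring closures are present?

In SMILES, each pair of matching ring-closure digits denotes one ring-closing bond; the number of such bonds equals the number of independent rings.
Ring-closure bonds here: 1.

1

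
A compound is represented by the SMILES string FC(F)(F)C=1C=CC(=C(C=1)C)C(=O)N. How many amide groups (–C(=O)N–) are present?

1

The amide motif appears at heavy-atom position 12 in the SMILES.
Amide count: 1.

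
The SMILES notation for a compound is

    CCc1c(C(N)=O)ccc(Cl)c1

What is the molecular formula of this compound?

Walk through each heavy atom and fill implicit hydrogens from standard valence (C 4, N 3, O 2, S 2, halogen 1); for lowercase aromatic atoms, an aromatic c carries 1 H when it has two neighbours and 0 H with three, and aromatic n carries 0 H:
  atom 1: C, bond orders sum to 1 (valence 4) → 3 H
  atom 2: C, bond orders sum to 2 (valence 4) → 2 H
  atom 3: aromatic c, 3 neighbours → 0 H
  atom 4: aromatic c, 3 neighbours → 0 H
  atom 5: C, bond orders sum to 4 (valence 4) → 0 H
  atom 6: N, bond orders sum to 1 (valence 3) → 2 H
  atom 7: O, bond orders sum to 2 (valence 2) → 0 H
  atom 8: aromatic c, 2 neighbours → 1 H
  atom 9: aromatic c, 2 neighbours → 1 H
  atom 10: aromatic c, 3 neighbours → 0 H
  atom 11: Cl (halogen, monovalent) → 0 H
  atom 12: aromatic c, 2 neighbours → 1 H
Totals → C:9, H:10, Cl:1, N:1, O:1.
In Hill order: C9H10ClNO.

C9H10ClNO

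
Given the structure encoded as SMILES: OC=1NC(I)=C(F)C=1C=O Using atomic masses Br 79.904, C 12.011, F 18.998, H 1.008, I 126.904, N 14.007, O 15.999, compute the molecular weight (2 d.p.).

254.99 g/mol

First, the molecular formula is C5H3FINO2 (counting implicit H from valence).
  C: 5 × 12.011 = 60.055
  F: 1 × 18.998 = 18.998
  H: 3 × 1.008 = 3.024
  I: 1 × 126.904 = 126.904
  N: 1 × 14.007 = 14.007
  O: 2 × 15.999 = 31.998
Sum: 5×12.011 + 1×18.998 + 3×1.008 + 1×126.904 + 1×14.007 + 2×15.999 = 254.986 → 254.99 g/mol.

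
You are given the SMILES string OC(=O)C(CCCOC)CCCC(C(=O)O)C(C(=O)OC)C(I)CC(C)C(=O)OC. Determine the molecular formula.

Walk through each heavy atom and fill implicit hydrogens from standard valence (C 4, N 3, O 2, S 2, halogen 1):
  atom 1: O, bond orders sum to 1 (valence 2) → 1 H
  atom 2: C, bond orders sum to 4 (valence 4) → 0 H
  atom 3: O, bond orders sum to 2 (valence 2) → 0 H
  atom 4: C, bond orders sum to 3 (valence 4) → 1 H
  atom 5: C, bond orders sum to 2 (valence 4) → 2 H
  atom 6: C, bond orders sum to 2 (valence 4) → 2 H
  atom 7: C, bond orders sum to 2 (valence 4) → 2 H
  atom 8: O, bond orders sum to 2 (valence 2) → 0 H
  atom 9: C, bond orders sum to 1 (valence 4) → 3 H
  atom 10: C, bond orders sum to 2 (valence 4) → 2 H
  atom 11: C, bond orders sum to 2 (valence 4) → 2 H
  atom 12: C, bond orders sum to 2 (valence 4) → 2 H
  atom 13: C, bond orders sum to 3 (valence 4) → 1 H
  atom 14: C, bond orders sum to 4 (valence 4) → 0 H
  atom 15: O, bond orders sum to 2 (valence 2) → 0 H
  atom 16: O, bond orders sum to 1 (valence 2) → 1 H
  atom 17: C, bond orders sum to 3 (valence 4) → 1 H
  atom 18: C, bond orders sum to 4 (valence 4) → 0 H
  atom 19: O, bond orders sum to 2 (valence 2) → 0 H
  atom 20: O, bond orders sum to 2 (valence 2) → 0 H
  atom 21: C, bond orders sum to 1 (valence 4) → 3 H
  atom 22: C, bond orders sum to 3 (valence 4) → 1 H
  atom 23: I (halogen, monovalent) → 0 H
  atom 24: C, bond orders sum to 2 (valence 4) → 2 H
  atom 25: C, bond orders sum to 3 (valence 4) → 1 H
  atom 26: C, bond orders sum to 1 (valence 4) → 3 H
  atom 27: C, bond orders sum to 4 (valence 4) → 0 H
  atom 28: O, bond orders sum to 2 (valence 2) → 0 H
  atom 29: O, bond orders sum to 2 (valence 2) → 0 H
  atom 30: C, bond orders sum to 1 (valence 4) → 3 H
Totals → C:20, H:33, I:1, O:9.
In Hill order: C20H33IO9.

C20H33IO9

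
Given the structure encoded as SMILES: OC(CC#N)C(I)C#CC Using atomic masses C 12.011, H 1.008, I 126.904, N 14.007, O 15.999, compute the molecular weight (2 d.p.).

249.05 g/mol

First, the molecular formula is C7H8INO (counting implicit H from valence).
  C: 7 × 12.011 = 84.077
  H: 8 × 1.008 = 8.064
  I: 1 × 126.904 = 126.904
  N: 1 × 14.007 = 14.007
  O: 1 × 15.999 = 15.999
Sum: 7×12.011 + 8×1.008 + 1×126.904 + 1×14.007 + 1×15.999 = 249.051 → 249.05 g/mol.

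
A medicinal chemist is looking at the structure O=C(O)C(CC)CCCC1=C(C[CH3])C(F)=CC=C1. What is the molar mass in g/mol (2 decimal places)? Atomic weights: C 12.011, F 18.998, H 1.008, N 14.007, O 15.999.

252.33 g/mol

First, the molecular formula is C15H21FO2 (counting implicit H from valence).
  C: 15 × 12.011 = 180.165
  F: 1 × 18.998 = 18.998
  H: 21 × 1.008 = 21.168
  O: 2 × 15.999 = 31.998
Sum: 15×12.011 + 1×18.998 + 21×1.008 + 2×15.999 = 252.329 → 252.33 g/mol.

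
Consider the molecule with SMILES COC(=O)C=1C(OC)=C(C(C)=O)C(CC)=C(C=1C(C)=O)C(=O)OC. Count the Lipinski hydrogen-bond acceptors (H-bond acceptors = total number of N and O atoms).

N atoms: 0; O atoms: 7.
Lipinski HBA = 0 + 7 = 7.

7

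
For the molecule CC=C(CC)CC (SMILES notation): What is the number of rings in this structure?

0

In SMILES, each pair of matching ring-closure digits denotes one ring-closing bond; the number of such bonds equals the number of independent rings.
Ring-closure bonds here: 0.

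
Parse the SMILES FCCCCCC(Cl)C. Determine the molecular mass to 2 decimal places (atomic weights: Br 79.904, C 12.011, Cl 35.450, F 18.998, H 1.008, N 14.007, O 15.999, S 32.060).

First, the molecular formula is C7H14ClF (counting implicit H from valence).
  C: 7 × 12.011 = 84.077
  Cl: 1 × 35.450 = 35.450
  F: 1 × 18.998 = 18.998
  H: 14 × 1.008 = 14.112
Sum: 7×12.011 + 1×35.450 + 1×18.998 + 14×1.008 = 152.637 → 152.64 g/mol.

152.64 g/mol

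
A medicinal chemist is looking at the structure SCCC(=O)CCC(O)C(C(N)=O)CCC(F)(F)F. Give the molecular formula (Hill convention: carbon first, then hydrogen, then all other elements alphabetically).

Walk through each heavy atom and fill implicit hydrogens from standard valence (C 4, N 3, O 2, S 2, halogen 1):
  atom 1: S, bond orders sum to 1 (valence 2) → 1 H
  atom 2: C, bond orders sum to 2 (valence 4) → 2 H
  atom 3: C, bond orders sum to 2 (valence 4) → 2 H
  atom 4: C, bond orders sum to 4 (valence 4) → 0 H
  atom 5: O, bond orders sum to 2 (valence 2) → 0 H
  atom 6: C, bond orders sum to 2 (valence 4) → 2 H
  atom 7: C, bond orders sum to 2 (valence 4) → 2 H
  atom 8: C, bond orders sum to 3 (valence 4) → 1 H
  atom 9: O, bond orders sum to 1 (valence 2) → 1 H
  atom 10: C, bond orders sum to 3 (valence 4) → 1 H
  atom 11: C, bond orders sum to 4 (valence 4) → 0 H
  atom 12: N, bond orders sum to 1 (valence 3) → 2 H
  atom 13: O, bond orders sum to 2 (valence 2) → 0 H
  atom 14: C, bond orders sum to 2 (valence 4) → 2 H
  atom 15: C, bond orders sum to 2 (valence 4) → 2 H
  atom 16: C, bond orders sum to 4 (valence 4) → 0 H
  atom 17: F (halogen, monovalent) → 0 H
  atom 18: F (halogen, monovalent) → 0 H
  atom 19: F (halogen, monovalent) → 0 H
Totals → C:11, H:18, F:3, N:1, O:3, S:1.
In Hill order: C11H18F3NO3S.

C11H18F3NO3S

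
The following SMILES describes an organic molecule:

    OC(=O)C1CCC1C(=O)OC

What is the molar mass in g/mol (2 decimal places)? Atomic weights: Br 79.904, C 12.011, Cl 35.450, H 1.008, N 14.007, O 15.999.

158.15 g/mol

First, the molecular formula is C7H10O4 (counting implicit H from valence).
  C: 7 × 12.011 = 84.077
  H: 10 × 1.008 = 10.080
  O: 4 × 15.999 = 63.996
Sum: 7×12.011 + 10×1.008 + 4×15.999 = 158.153 → 158.15 g/mol.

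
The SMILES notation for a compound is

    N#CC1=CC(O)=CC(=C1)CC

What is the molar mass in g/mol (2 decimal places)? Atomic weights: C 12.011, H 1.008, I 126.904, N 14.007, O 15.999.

147.18 g/mol

First, the molecular formula is C9H9NO (counting implicit H from valence).
  C: 9 × 12.011 = 108.099
  H: 9 × 1.008 = 9.072
  N: 1 × 14.007 = 14.007
  O: 1 × 15.999 = 15.999
Sum: 9×12.011 + 9×1.008 + 1×14.007 + 1×15.999 = 147.177 → 147.18 g/mol.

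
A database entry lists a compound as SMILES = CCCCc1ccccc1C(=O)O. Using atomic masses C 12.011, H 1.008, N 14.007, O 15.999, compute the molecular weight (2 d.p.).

First, the molecular formula is C11H14O2 (counting implicit H from valence).
  C: 11 × 12.011 = 132.121
  H: 14 × 1.008 = 14.112
  O: 2 × 15.999 = 31.998
Sum: 11×12.011 + 14×1.008 + 2×15.999 = 178.231 → 178.23 g/mol.

178.23 g/mol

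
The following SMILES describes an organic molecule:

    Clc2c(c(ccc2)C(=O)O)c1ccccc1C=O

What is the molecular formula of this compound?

Walk through each heavy atom and fill implicit hydrogens from standard valence (C 4, N 3, O 2, S 2, halogen 1); for lowercase aromatic atoms, an aromatic c carries 1 H when it has two neighbours and 0 H with three, and aromatic n carries 0 H:
  atom 1: Cl (halogen, monovalent) → 0 H
  atom 2: aromatic c, 3 neighbours → 0 H
  atom 3: aromatic c, 3 neighbours → 0 H
  atom 4: aromatic c, 3 neighbours → 0 H
  atom 5: aromatic c, 2 neighbours → 1 H
  atom 6: aromatic c, 2 neighbours → 1 H
  atom 7: aromatic c, 2 neighbours → 1 H
  atom 8: C, bond orders sum to 4 (valence 4) → 0 H
  atom 9: O, bond orders sum to 2 (valence 2) → 0 H
  atom 10: O, bond orders sum to 1 (valence 2) → 1 H
  atom 11: aromatic c, 3 neighbours → 0 H
  atom 12: aromatic c, 2 neighbours → 1 H
  atom 13: aromatic c, 2 neighbours → 1 H
  atom 14: aromatic c, 2 neighbours → 1 H
  atom 15: aromatic c, 2 neighbours → 1 H
  atom 16: aromatic c, 3 neighbours → 0 H
  atom 17: C, bond orders sum to 3 (valence 4) → 1 H
  atom 18: O, bond orders sum to 2 (valence 2) → 0 H
Totals → C:14, H:9, Cl:1, O:3.

C14H9ClO3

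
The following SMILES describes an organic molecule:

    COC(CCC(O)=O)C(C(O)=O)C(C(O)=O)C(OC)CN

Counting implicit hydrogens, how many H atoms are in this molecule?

Walk through each heavy atom and fill implicit hydrogens from standard valence (C 4, N 3, O 2, S 2, halogen 1):
  atom 1: C, bond orders sum to 1 (valence 4) → 3 H
  atom 2: O, bond orders sum to 2 (valence 2) → 0 H
  atom 3: C, bond orders sum to 3 (valence 4) → 1 H
  atom 4: C, bond orders sum to 2 (valence 4) → 2 H
  atom 5: C, bond orders sum to 2 (valence 4) → 2 H
  atom 6: C, bond orders sum to 4 (valence 4) → 0 H
  atom 7: O, bond orders sum to 1 (valence 2) → 1 H
  atom 8: O, bond orders sum to 2 (valence 2) → 0 H
  atom 9: C, bond orders sum to 3 (valence 4) → 1 H
  atom 10: C, bond orders sum to 4 (valence 4) → 0 H
  atom 11: O, bond orders sum to 1 (valence 2) → 1 H
  atom 12: O, bond orders sum to 2 (valence 2) → 0 H
  atom 13: C, bond orders sum to 3 (valence 4) → 1 H
  atom 14: C, bond orders sum to 4 (valence 4) → 0 H
  atom 15: O, bond orders sum to 1 (valence 2) → 1 H
  atom 16: O, bond orders sum to 2 (valence 2) → 0 H
  atom 17: C, bond orders sum to 3 (valence 4) → 1 H
  atom 18: O, bond orders sum to 2 (valence 2) → 0 H
  atom 19: C, bond orders sum to 1 (valence 4) → 3 H
  atom 20: C, bond orders sum to 2 (valence 4) → 2 H
  atom 21: N, bond orders sum to 1 (valence 3) → 2 H
Total hydrogens: 21.

21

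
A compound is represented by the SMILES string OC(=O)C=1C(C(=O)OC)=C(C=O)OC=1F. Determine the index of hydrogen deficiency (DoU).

Degree of unsaturation = (number of rings) + (number of π bonds).
Ring closures in the SMILES: 1.
π bonds: 5 double bonds (each 1 DoU) → 5 DoU from unsaturation.
Total DoU = 1 + 5 = 6.

6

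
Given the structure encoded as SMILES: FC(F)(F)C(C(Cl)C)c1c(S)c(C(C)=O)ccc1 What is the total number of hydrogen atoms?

12

Walk through each heavy atom and fill implicit hydrogens from standard valence (C 4, N 3, O 2, S 2, halogen 1); for lowercase aromatic atoms, an aromatic c carries 1 H when it has two neighbours and 0 H with three, and aromatic n carries 0 H:
  atom 1: F (halogen, monovalent) → 0 H
  atom 2: C, bond orders sum to 4 (valence 4) → 0 H
  atom 3: F (halogen, monovalent) → 0 H
  atom 4: F (halogen, monovalent) → 0 H
  atom 5: C, bond orders sum to 3 (valence 4) → 1 H
  atom 6: C, bond orders sum to 3 (valence 4) → 1 H
  atom 7: Cl (halogen, monovalent) → 0 H
  atom 8: C, bond orders sum to 1 (valence 4) → 3 H
  atom 9: aromatic c, 3 neighbours → 0 H
  atom 10: aromatic c, 3 neighbours → 0 H
  atom 11: S, bond orders sum to 1 (valence 2) → 1 H
  atom 12: aromatic c, 3 neighbours → 0 H
  atom 13: C, bond orders sum to 4 (valence 4) → 0 H
  atom 14: C, bond orders sum to 1 (valence 4) → 3 H
  atom 15: O, bond orders sum to 2 (valence 2) → 0 H
  atom 16: aromatic c, 2 neighbours → 1 H
  atom 17: aromatic c, 2 neighbours → 1 H
  atom 18: aromatic c, 2 neighbours → 1 H
Total hydrogens: 12.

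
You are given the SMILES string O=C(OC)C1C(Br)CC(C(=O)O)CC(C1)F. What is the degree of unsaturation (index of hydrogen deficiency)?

3

Degree of unsaturation = (number of rings) + (number of π bonds).
Ring closures in the SMILES: 1.
π bonds: 2 double bonds (each 1 DoU) → 2 DoU from unsaturation.
Total DoU = 1 + 2 = 3.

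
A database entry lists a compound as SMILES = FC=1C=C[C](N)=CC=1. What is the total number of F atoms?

1

Scan the SMILES for F atoms (remember two-letter symbols like Cl and Br are single atoms).
Fluorine count: 1.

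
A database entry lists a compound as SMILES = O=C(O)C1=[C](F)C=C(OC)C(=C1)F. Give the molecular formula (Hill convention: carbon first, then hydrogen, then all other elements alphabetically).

C8H6F2O3

Walk through each heavy atom and fill implicit hydrogens from standard valence (C 4, N 3, O 2, S 2, halogen 1):
  atom 1: O, bond orders sum to 2 (valence 2) → 0 H
  atom 2: C, bond orders sum to 4 (valence 4) → 0 H
  atom 3: O, bond orders sum to 1 (valence 2) → 1 H
  atom 4: C, bond orders sum to 4 (valence 4) → 0 H
  atom 5: C with explicit H count 0
  atom 6: F (halogen, monovalent) → 0 H
  atom 7: C, bond orders sum to 3 (valence 4) → 1 H
  atom 8: C, bond orders sum to 4 (valence 4) → 0 H
  atom 9: O, bond orders sum to 2 (valence 2) → 0 H
  atom 10: C, bond orders sum to 1 (valence 4) → 3 H
  atom 11: C, bond orders sum to 4 (valence 4) → 0 H
  atom 12: C, bond orders sum to 3 (valence 4) → 1 H
  atom 13: F (halogen, monovalent) → 0 H
Totals → C:8, H:6, F:2, O:3.
In Hill order: C8H6F2O3.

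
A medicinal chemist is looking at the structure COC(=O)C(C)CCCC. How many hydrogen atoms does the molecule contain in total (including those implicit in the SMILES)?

Walk through each heavy atom and fill implicit hydrogens from standard valence (C 4, N 3, O 2, S 2, halogen 1):
  atom 1: C, bond orders sum to 1 (valence 4) → 3 H
  atom 2: O, bond orders sum to 2 (valence 2) → 0 H
  atom 3: C, bond orders sum to 4 (valence 4) → 0 H
  atom 4: O, bond orders sum to 2 (valence 2) → 0 H
  atom 5: C, bond orders sum to 3 (valence 4) → 1 H
  atom 6: C, bond orders sum to 1 (valence 4) → 3 H
  atom 7: C, bond orders sum to 2 (valence 4) → 2 H
  atom 8: C, bond orders sum to 2 (valence 4) → 2 H
  atom 9: C, bond orders sum to 2 (valence 4) → 2 H
  atom 10: C, bond orders sum to 1 (valence 4) → 3 H
Total hydrogens: 16.

16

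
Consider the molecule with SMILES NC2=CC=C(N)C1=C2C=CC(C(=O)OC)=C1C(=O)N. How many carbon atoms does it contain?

Count every carbon token in the SMILES (each C, including those in ring-closure positions and inside branches).
Carbon count: 13.

13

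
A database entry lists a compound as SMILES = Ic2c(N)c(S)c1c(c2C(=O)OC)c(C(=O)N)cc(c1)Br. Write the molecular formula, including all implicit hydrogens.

Walk through each heavy atom and fill implicit hydrogens from standard valence (C 4, N 3, O 2, S 2, halogen 1); for lowercase aromatic atoms, an aromatic c carries 1 H when it has two neighbours and 0 H with three, and aromatic n carries 0 H:
  atom 1: I (halogen, monovalent) → 0 H
  atom 2: aromatic c, 3 neighbours → 0 H
  atom 3: aromatic c, 3 neighbours → 0 H
  atom 4: N, bond orders sum to 1 (valence 3) → 2 H
  atom 5: aromatic c, 3 neighbours → 0 H
  atom 6: S, bond orders sum to 1 (valence 2) → 1 H
  atom 7: aromatic c, 3 neighbours → 0 H
  atom 8: aromatic c, 3 neighbours → 0 H
  atom 9: aromatic c, 3 neighbours → 0 H
  atom 10: C, bond orders sum to 4 (valence 4) → 0 H
  atom 11: O, bond orders sum to 2 (valence 2) → 0 H
  atom 12: O, bond orders sum to 2 (valence 2) → 0 H
  atom 13: C, bond orders sum to 1 (valence 4) → 3 H
  atom 14: aromatic c, 3 neighbours → 0 H
  atom 15: C, bond orders sum to 4 (valence 4) → 0 H
  atom 16: O, bond orders sum to 2 (valence 2) → 0 H
  atom 17: N, bond orders sum to 1 (valence 3) → 2 H
  atom 18: aromatic c, 2 neighbours → 1 H
  atom 19: aromatic c, 3 neighbours → 0 H
  atom 20: aromatic c, 2 neighbours → 1 H
  atom 21: Br (halogen, monovalent) → 0 H
Totals → C:13, H:10, Br:1, I:1, N:2, O:3, S:1.

C13H10BrIN2O3S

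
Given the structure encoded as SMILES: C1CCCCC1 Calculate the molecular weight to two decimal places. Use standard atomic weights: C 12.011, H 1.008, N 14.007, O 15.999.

First, the molecular formula is C6H12 (counting implicit H from valence).
  C: 6 × 12.011 = 72.066
  H: 12 × 1.008 = 12.096
Sum: 6×12.011 + 12×1.008 = 84.162 → 84.16 g/mol.

84.16 g/mol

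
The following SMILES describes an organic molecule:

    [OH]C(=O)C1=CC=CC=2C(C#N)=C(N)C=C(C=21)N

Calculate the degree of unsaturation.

Molecular formula: C12H9N3O2.
DoU = (2C + 2 + N − H − X) / 2, where X is the halogen count and O/S are ignored.
    = (2·12 + 2 + 3 − 9 − 0) / 2 = 20 / 2 = 10.

10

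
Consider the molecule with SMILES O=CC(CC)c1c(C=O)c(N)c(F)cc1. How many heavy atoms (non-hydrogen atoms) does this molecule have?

Every atom symbol written in the SMILES (organic subset) is one heavy atom; implicit H are not written.
Heavy atoms by element → C:11, F:1, N:1, O:2.
Total: 15.

15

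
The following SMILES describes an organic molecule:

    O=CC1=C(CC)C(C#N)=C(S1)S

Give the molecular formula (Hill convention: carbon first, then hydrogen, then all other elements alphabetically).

C8H7NOS2

Walk through each heavy atom and fill implicit hydrogens from standard valence (C 4, N 3, O 2, S 2, halogen 1):
  atom 1: O, bond orders sum to 2 (valence 2) → 0 H
  atom 2: C, bond orders sum to 3 (valence 4) → 1 H
  atom 3: C, bond orders sum to 4 (valence 4) → 0 H
  atom 4: C, bond orders sum to 4 (valence 4) → 0 H
  atom 5: C, bond orders sum to 2 (valence 4) → 2 H
  atom 6: C, bond orders sum to 1 (valence 4) → 3 H
  atom 7: C, bond orders sum to 4 (valence 4) → 0 H
  atom 8: C, bond orders sum to 4 (valence 4) → 0 H
  atom 9: N, bond orders sum to 3 (valence 3) → 0 H
  atom 10: C, bond orders sum to 4 (valence 4) → 0 H
  atom 11: S, bond orders sum to 2 (valence 2) → 0 H
  atom 12: S, bond orders sum to 1 (valence 2) → 1 H
Totals → C:8, H:7, N:1, O:1, S:2.
In Hill order: C8H7NOS2.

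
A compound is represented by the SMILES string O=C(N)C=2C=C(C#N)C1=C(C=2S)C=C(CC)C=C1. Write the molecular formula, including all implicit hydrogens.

Walk through each heavy atom and fill implicit hydrogens from standard valence (C 4, N 3, O 2, S 2, halogen 1):
  atom 1: O, bond orders sum to 2 (valence 2) → 0 H
  atom 2: C, bond orders sum to 4 (valence 4) → 0 H
  atom 3: N, bond orders sum to 1 (valence 3) → 2 H
  atom 4: C, bond orders sum to 4 (valence 4) → 0 H
  atom 5: C, bond orders sum to 3 (valence 4) → 1 H
  atom 6: C, bond orders sum to 4 (valence 4) → 0 H
  atom 7: C, bond orders sum to 4 (valence 4) → 0 H
  atom 8: N, bond orders sum to 3 (valence 3) → 0 H
  atom 9: C, bond orders sum to 4 (valence 4) → 0 H
  atom 10: C, bond orders sum to 4 (valence 4) → 0 H
  atom 11: C, bond orders sum to 4 (valence 4) → 0 H
  atom 12: S, bond orders sum to 1 (valence 2) → 1 H
  atom 13: C, bond orders sum to 3 (valence 4) → 1 H
  atom 14: C, bond orders sum to 4 (valence 4) → 0 H
  atom 15: C, bond orders sum to 2 (valence 4) → 2 H
  atom 16: C, bond orders sum to 1 (valence 4) → 3 H
  atom 17: C, bond orders sum to 3 (valence 4) → 1 H
  atom 18: C, bond orders sum to 3 (valence 4) → 1 H
Totals → C:14, H:12, N:2, O:1, S:1.

C14H12N2OS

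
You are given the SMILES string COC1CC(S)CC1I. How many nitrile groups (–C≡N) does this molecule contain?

Scan the SMILES for the nitrile motif — none present.
Groups that are present: 1 ether, 1 thiol.

0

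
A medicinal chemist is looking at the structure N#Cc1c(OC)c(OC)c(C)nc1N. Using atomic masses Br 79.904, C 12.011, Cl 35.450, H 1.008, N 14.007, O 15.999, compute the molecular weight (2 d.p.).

193.21 g/mol

First, the molecular formula is C9H11N3O2 (counting implicit H from valence).
  C: 9 × 12.011 = 108.099
  H: 11 × 1.008 = 11.088
  N: 3 × 14.007 = 42.021
  O: 2 × 15.999 = 31.998
Sum: 9×12.011 + 11×1.008 + 3×14.007 + 2×15.999 = 193.206 → 193.21 g/mol.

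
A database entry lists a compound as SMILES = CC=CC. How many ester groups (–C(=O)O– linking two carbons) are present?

Scan the SMILES for the ester motif — none present.
Groups that are present: 1 alkene.

0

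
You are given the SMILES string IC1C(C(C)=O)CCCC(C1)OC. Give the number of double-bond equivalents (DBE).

Degree of unsaturation = (number of rings) + (number of π bonds).
Ring closures in the SMILES: 1.
π bonds: 1 double bond (each 1 DoU) → 1 DoU from unsaturation.
Total DoU = 1 + 1 = 2.

2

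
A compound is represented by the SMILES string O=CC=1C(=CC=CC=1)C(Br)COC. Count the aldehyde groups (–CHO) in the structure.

The aldehyde motif appears at heavy-atom position 2 in the SMILES.
Other groups present: 1 ether.
Aldehyde count: 1.

1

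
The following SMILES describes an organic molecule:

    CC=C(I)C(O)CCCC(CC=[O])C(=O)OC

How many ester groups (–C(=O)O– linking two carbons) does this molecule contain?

1

The ester motif appears at heavy-atom position 14 in the SMILES.
Other groups present: 1 aldehyde, 1 alkene, 1 hydroxyl.
Ester count: 1.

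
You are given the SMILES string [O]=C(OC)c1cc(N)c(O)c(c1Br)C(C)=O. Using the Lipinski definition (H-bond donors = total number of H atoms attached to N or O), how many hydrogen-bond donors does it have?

Donors: find every N or O and count the H atoms it carries.
  atom 1 (O): bond orders sum to 2 → 0 H
  atom 3 (O): bond orders sum to 2 → 0 H
  atom 8 (N): bond orders sum to 1 → 2 H
  atom 10 (O): bond orders sum to 1 → 1 H
  atom 16 (O): bond orders sum to 2 → 0 H
Lipinski HBD = 3.

3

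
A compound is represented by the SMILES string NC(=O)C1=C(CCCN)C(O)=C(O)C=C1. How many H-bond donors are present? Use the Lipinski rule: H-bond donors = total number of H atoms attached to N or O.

Donors: find every N or O and count the H atoms it carries.
  atom 1 (N): bond orders sum to 1 → 2 H
  atom 3 (O): bond orders sum to 2 → 0 H
  atom 9 (N): bond orders sum to 1 → 2 H
  atom 11 (O): bond orders sum to 1 → 1 H
  atom 13 (O): bond orders sum to 1 → 1 H
Lipinski HBD = 6.

6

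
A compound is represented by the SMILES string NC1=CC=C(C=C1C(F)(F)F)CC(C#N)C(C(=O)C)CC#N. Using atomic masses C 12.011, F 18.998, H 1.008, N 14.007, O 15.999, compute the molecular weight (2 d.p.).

First, the molecular formula is C15H14F3N3O (counting implicit H from valence).
  C: 15 × 12.011 = 180.165
  F: 3 × 18.998 = 56.994
  H: 14 × 1.008 = 14.112
  N: 3 × 14.007 = 42.021
  O: 1 × 15.999 = 15.999
Sum: 15×12.011 + 3×18.998 + 14×1.008 + 3×14.007 + 1×15.999 = 309.291 → 309.29 g/mol.

309.29 g/mol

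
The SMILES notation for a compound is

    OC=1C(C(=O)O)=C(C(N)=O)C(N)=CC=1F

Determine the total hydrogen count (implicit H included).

Walk through each heavy atom and fill implicit hydrogens from standard valence (C 4, N 3, O 2, S 2, halogen 1):
  atom 1: O, bond orders sum to 1 (valence 2) → 1 H
  atom 2: C, bond orders sum to 4 (valence 4) → 0 H
  atom 3: C, bond orders sum to 4 (valence 4) → 0 H
  atom 4: C, bond orders sum to 4 (valence 4) → 0 H
  atom 5: O, bond orders sum to 2 (valence 2) → 0 H
  atom 6: O, bond orders sum to 1 (valence 2) → 1 H
  atom 7: C, bond orders sum to 4 (valence 4) → 0 H
  atom 8: C, bond orders sum to 4 (valence 4) → 0 H
  atom 9: N, bond orders sum to 1 (valence 3) → 2 H
  atom 10: O, bond orders sum to 2 (valence 2) → 0 H
  atom 11: C, bond orders sum to 4 (valence 4) → 0 H
  atom 12: N, bond orders sum to 1 (valence 3) → 2 H
  atom 13: C, bond orders sum to 3 (valence 4) → 1 H
  atom 14: C, bond orders sum to 4 (valence 4) → 0 H
  atom 15: F (halogen, monovalent) → 0 H
Total hydrogens: 7.

7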